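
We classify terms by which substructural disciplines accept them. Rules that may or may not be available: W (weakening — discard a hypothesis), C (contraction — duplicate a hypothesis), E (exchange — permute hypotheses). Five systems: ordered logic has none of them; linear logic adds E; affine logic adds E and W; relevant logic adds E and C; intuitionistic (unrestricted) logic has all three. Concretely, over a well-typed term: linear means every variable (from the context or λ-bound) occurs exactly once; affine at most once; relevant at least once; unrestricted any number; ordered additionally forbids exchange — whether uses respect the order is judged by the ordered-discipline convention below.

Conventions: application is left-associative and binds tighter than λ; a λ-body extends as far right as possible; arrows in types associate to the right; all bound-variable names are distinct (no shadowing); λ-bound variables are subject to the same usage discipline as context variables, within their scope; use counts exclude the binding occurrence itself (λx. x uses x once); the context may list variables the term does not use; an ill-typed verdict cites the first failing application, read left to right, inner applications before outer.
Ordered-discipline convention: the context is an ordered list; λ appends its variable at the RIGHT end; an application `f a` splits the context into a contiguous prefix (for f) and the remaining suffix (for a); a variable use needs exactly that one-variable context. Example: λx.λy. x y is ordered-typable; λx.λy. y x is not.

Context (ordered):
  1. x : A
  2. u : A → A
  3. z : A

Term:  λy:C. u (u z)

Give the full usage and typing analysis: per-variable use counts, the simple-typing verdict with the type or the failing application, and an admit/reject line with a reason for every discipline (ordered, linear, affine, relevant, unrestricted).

usage: x: 0, u: 2, z: 1, y (λ-bound): 0
order of uses: u, u, z
typing: the term checks, with type C → A
ordered: ✗ — u ×2 used more than once (contraction); x, y never used (weakening)
linear: ✗ — u ×2 used more than once (contraction); x, y never used (weakening)
affine: ✗ — u ×2 used more than once (contraction)
relevant: ✗ — x, y never used (weakening)
unrestricted: ✓ — simply typable at C → A; W, C, E all held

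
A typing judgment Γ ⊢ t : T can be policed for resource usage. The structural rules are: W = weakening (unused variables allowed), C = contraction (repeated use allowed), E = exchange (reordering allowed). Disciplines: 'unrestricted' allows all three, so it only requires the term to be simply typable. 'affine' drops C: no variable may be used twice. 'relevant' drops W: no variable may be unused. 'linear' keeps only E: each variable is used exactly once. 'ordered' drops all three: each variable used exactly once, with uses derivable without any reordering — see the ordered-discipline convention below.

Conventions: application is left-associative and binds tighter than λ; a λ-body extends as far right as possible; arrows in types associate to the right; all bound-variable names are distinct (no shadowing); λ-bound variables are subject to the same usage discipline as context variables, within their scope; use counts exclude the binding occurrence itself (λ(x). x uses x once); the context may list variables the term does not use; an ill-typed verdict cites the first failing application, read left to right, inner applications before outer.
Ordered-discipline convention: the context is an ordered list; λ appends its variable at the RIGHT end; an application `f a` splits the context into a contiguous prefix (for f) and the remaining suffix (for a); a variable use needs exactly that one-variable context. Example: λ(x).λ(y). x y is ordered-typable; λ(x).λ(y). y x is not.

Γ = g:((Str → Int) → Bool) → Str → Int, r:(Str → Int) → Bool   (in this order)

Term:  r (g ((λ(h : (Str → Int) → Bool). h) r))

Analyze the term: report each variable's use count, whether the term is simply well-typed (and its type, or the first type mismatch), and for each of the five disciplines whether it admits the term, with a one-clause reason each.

usage: g: 1; r: 2; h [bound]: 1
order of uses: r, g, h, r
typing: the term checks, with type Bool
ordered: ✗, r ×2 used more than once (contraction)
linear: ✗, r ×2 used more than once (contraction)
affine: ✗, r ×2 used more than once (contraction)
relevant: ✓, every one of g, r, h appears
unrestricted: ✓, well-typed at Bool; no restrictions here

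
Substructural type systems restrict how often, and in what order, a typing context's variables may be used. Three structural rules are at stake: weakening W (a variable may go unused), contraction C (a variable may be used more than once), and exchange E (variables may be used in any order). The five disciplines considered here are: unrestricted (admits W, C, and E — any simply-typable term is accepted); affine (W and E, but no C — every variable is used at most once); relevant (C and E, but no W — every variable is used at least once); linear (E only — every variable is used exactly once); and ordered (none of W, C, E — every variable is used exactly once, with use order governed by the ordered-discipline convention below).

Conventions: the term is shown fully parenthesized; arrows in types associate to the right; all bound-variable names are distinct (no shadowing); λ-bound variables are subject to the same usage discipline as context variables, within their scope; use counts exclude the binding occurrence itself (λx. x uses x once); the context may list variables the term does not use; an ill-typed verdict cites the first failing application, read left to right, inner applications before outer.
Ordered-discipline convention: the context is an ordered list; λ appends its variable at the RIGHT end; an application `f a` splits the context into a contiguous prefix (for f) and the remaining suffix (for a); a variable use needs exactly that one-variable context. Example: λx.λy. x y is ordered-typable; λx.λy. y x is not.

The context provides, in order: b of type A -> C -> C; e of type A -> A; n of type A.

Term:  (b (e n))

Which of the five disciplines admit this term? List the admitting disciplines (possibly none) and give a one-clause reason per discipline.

admitted by: ordered, linear, affine, relevant, unrestricted
counts: b: 1, e: 1, n: 1
uses in reading order: b, e, n
typing: ✓ — C -> C
ordered: ✓ — b, e, n: once each, no exchange needed
linear: ✓ — single use per variable (b, e, n)
affine: ✓ — no duplicate uses among b, e, n
relevant: ✓ — at least one use each (b, e, n)
unrestricted: ✓ — simply typable at C -> C; W, C, E all held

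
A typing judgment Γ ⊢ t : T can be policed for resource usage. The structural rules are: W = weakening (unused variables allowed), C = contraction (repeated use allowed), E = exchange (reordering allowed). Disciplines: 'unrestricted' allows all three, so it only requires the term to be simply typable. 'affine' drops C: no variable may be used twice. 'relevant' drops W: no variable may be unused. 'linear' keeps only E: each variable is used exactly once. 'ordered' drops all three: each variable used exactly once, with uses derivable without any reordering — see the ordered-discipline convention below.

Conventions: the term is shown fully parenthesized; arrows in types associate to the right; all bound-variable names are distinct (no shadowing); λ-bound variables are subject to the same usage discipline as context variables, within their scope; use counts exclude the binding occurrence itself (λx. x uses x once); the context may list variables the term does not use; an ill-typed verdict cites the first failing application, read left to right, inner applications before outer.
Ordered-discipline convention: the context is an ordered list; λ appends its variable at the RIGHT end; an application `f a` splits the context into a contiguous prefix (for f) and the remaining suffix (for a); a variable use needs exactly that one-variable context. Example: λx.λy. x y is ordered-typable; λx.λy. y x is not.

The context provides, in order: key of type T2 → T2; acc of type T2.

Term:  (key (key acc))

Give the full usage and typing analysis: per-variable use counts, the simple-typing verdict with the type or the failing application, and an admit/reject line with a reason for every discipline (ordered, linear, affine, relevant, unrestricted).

use counts: key ×2, acc ×1
order of uses: key, key, acc
typing: the term checks, with type T2
ordered ✗ (uses contraction: key ×2)
linear ✗ (uses contraction: key ×2)
affine ✗ (uses contraction: key ×2)
relevant ✓ (none of key, acc goes unused)
unrestricted ✓ (type-checks (T2) and nothing is barred)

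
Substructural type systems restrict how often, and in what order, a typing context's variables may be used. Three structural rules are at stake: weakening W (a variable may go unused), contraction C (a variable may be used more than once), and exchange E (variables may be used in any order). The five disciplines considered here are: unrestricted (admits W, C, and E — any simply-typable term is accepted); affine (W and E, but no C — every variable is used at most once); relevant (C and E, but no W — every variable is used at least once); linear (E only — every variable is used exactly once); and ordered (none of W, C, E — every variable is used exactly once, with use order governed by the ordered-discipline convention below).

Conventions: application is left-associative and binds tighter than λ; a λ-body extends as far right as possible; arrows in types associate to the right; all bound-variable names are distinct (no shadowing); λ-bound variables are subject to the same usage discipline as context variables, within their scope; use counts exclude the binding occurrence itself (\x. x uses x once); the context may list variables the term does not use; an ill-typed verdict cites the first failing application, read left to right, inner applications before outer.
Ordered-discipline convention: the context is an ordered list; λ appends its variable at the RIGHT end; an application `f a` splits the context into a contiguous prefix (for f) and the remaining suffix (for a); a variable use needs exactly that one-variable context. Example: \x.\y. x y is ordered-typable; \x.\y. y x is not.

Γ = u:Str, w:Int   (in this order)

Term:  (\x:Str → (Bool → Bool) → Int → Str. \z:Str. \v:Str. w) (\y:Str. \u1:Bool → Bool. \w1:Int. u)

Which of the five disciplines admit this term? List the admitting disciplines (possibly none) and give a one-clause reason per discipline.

admitting disciplines: affine, unrestricted
counts: u=1, w=1, x (bound)=0, z (bound)=0, v (bound)=0, y (bound)=0, u1 (bound)=0, w1 (bound)=0
use order (left to right): w, u
typing: the term checks, with type Str → Str → Int
ordered: ✗ — needs weakening: x, z, v, y, u1, w1 unused
linear: ✗ — needs weakening: x, z, v, y, u1, w1 unused
affine: ✓ — none of u, w, x, z, v, y, u1, w1 used more than once
relevant: ✗ — needs weakening: x, z, v, y, u1, w1 unused
unrestricted: ✓ — well-typed at Str → Str → Int; no restrictions here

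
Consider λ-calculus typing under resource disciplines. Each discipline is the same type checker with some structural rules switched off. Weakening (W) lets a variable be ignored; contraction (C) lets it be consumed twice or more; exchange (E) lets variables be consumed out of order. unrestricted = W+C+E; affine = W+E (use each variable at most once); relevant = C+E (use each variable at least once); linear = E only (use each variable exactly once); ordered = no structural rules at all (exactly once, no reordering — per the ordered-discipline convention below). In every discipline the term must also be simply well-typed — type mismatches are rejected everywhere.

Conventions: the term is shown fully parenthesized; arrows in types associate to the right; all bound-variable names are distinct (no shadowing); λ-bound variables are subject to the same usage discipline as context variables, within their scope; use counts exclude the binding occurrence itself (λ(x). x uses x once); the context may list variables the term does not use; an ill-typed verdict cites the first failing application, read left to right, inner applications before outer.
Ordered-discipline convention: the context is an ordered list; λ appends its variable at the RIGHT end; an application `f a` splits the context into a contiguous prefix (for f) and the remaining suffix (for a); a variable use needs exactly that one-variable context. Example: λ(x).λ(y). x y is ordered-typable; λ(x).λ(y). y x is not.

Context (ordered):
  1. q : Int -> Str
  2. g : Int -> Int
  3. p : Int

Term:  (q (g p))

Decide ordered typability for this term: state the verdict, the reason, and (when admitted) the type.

yes — q, g, p once each; derivable with no W/C/E; term : Str
use counts: q: 1×; g: 1×; p: 1×
order of uses: q, g, p
typing: the term checks, with type Str
summary: ordered ✓ · linear ✓ · affine ✓ · relevant ✓ · unrestricted ✓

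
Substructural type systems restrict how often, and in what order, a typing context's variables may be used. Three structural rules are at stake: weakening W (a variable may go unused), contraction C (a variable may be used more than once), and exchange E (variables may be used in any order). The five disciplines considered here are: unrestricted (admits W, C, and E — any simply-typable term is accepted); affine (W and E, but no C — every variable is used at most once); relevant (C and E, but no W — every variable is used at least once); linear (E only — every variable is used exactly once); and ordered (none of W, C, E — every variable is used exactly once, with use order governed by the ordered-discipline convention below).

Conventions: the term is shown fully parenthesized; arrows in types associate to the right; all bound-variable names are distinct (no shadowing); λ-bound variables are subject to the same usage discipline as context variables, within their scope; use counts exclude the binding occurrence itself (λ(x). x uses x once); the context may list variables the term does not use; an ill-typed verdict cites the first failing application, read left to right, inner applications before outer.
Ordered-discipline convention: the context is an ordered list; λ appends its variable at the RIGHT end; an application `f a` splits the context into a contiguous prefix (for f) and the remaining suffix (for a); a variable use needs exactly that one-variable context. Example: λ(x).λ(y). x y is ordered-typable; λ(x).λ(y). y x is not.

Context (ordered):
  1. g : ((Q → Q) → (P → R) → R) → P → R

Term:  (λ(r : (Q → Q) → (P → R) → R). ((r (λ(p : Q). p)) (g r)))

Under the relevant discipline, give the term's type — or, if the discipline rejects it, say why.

term : ((Q → Q) → (P → R) → R) → R
variable uses: g=1, r (λ-bound)=2, p (λ-bound)=1
use order (left to right): r, p, g, r
typing: ✓ — ((Q → Q) → (P → R) → R) → R
all disciplines: ordered ✗; linear ✗; affine ✗; relevant ✓; unrestricted ✓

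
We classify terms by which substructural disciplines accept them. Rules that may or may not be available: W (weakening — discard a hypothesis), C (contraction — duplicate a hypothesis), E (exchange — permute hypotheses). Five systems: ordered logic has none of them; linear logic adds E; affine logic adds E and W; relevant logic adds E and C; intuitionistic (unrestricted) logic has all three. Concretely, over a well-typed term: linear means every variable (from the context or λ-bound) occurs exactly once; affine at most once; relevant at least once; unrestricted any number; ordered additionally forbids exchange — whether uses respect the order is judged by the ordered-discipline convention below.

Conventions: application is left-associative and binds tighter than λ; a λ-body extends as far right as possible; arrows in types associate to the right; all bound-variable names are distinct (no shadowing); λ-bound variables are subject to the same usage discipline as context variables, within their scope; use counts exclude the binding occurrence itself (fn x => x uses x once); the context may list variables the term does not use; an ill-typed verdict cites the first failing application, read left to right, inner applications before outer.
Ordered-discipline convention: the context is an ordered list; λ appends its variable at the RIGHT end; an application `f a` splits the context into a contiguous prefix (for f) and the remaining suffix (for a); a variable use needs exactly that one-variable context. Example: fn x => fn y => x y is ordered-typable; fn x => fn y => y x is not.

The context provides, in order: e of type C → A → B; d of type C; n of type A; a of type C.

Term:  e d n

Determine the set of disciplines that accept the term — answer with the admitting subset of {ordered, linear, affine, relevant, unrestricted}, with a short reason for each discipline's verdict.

admitted in: affine, unrestricted
use counts: e: 1, d: 1, n: 1, a: 0
uses in reading order: e, d, n
typing: well-typed at B
ordered: ✗, a left unused
linear: ✗, a left unused
affine: ✓, e, d, n, a: no repeats, contraction unneeded
relevant: ✗, a left unused
unrestricted: ✓, well-typed at B; no restrictions here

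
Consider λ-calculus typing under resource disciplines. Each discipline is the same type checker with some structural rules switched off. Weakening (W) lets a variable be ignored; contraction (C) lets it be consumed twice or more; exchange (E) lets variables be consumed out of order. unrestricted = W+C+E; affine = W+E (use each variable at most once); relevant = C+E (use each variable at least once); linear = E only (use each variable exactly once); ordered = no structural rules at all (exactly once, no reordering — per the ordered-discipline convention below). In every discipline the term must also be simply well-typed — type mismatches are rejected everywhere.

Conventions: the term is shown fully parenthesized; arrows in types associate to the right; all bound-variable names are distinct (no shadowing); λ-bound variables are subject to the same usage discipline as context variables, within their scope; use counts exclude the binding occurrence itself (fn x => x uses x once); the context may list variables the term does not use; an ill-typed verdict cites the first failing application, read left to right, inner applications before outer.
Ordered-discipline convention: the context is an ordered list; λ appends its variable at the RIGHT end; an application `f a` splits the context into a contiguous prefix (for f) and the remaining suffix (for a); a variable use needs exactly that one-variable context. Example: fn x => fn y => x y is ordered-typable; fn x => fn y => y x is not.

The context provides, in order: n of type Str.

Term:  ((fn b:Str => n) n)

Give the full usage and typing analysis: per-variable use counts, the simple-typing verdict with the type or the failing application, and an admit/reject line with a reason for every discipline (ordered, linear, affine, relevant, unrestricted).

variable uses: n=2; b [bound]=0
order of uses: n, n
typing: well-typed at Str
ordered: ✗, uses contraction: n ×2; b never used (weakening)
linear: ✗, uses contraction: n ×2; b never used (weakening)
affine: ✗, uses contraction: n ×2
relevant: ✗, b never used (weakening)
unrestricted: ✓, well-typed at Str; no restrictions here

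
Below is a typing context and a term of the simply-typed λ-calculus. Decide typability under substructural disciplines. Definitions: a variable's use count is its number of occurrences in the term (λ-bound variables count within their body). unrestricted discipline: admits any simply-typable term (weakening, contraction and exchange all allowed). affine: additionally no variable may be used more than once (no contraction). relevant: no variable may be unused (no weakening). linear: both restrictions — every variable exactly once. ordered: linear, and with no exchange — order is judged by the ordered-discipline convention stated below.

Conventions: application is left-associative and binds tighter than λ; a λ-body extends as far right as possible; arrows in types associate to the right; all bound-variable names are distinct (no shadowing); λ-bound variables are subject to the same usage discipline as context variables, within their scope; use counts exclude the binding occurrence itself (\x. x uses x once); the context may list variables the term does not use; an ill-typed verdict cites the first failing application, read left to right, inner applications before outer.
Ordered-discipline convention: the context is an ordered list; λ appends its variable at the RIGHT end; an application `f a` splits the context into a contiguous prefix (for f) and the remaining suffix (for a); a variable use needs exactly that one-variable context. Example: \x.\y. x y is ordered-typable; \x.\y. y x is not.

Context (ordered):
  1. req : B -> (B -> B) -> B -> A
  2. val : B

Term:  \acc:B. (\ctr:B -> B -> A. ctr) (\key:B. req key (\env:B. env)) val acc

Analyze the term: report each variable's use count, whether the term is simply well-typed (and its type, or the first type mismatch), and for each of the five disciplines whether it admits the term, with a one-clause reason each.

counts: req ×1, val ×1, acc (λ-bound) ×1, ctr (λ-bound) ×1, key (λ-bound) ×1, env (λ-bound) ×1
left-to-right use order: ctr, req, key, env, val, acc
typing: well-typed at B -> A
ordered: ✓ — req, val, acc, ctr, key, env: once each, no exchange needed
linear: ✓ — req, val, acc, ctr, key, env: one use apiece
affine: ✓ — at most one use each (req, val, acc, ctr, key, env)
relevant: ✓ — none of req, val, acc, ctr, key, env goes unused
unrestricted: ✓ — well-typed at B -> A; no restrictions here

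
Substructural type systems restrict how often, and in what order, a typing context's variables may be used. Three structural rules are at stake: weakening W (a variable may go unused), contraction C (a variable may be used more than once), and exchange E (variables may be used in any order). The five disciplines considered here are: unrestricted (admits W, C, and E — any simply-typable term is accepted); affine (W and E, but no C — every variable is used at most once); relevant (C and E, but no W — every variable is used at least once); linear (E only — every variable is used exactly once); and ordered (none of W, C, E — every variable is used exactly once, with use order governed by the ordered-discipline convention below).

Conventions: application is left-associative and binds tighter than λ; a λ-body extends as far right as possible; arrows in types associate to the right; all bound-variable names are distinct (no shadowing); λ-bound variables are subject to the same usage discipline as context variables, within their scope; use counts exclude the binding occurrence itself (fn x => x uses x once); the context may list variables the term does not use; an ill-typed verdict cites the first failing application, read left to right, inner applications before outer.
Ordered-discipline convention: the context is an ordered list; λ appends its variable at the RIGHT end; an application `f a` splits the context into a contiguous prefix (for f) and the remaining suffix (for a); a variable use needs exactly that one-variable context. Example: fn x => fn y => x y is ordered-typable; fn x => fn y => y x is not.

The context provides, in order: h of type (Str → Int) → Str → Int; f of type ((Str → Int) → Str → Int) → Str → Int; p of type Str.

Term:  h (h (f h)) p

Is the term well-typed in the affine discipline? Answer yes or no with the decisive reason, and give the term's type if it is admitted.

no — needs contraction — h ×3
use counts: h: 3; f: 1; p: 1
order of uses: h, h, f, h, p
typing: well-typed — term : Int
all disciplines: ordered ✗ | linear ✗ | affine ✗ | relevant ✓ | unrestricted ✓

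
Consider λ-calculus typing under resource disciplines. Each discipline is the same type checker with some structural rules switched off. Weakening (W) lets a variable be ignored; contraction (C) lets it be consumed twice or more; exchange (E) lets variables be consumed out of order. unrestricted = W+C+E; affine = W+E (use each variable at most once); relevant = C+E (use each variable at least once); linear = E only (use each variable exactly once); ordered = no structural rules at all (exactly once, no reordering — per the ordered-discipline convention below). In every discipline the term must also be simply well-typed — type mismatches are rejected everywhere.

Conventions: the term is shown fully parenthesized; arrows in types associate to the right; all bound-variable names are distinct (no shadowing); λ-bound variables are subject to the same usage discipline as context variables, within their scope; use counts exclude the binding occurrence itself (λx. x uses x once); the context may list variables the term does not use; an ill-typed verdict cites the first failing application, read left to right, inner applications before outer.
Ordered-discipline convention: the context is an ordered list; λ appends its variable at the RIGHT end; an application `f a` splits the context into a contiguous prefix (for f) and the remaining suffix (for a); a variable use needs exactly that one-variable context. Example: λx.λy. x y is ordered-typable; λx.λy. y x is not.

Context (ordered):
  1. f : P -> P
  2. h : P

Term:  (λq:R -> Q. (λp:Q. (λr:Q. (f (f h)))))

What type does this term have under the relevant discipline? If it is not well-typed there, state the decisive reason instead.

not well-typed under relevant — needs weakening: q, p, r unused
use counts: f: 2, h: 1, q (λ-bound): 0, p (λ-bound): 0, r (λ-bound): 0
uses in reading order: f, f, h
typing: ✓ — (R -> Q) -> Q -> Q -> P
across the five disciplines: ordered ✗ · linear ✗ · affine ✗ · relevant ✗ · unrestricted ✓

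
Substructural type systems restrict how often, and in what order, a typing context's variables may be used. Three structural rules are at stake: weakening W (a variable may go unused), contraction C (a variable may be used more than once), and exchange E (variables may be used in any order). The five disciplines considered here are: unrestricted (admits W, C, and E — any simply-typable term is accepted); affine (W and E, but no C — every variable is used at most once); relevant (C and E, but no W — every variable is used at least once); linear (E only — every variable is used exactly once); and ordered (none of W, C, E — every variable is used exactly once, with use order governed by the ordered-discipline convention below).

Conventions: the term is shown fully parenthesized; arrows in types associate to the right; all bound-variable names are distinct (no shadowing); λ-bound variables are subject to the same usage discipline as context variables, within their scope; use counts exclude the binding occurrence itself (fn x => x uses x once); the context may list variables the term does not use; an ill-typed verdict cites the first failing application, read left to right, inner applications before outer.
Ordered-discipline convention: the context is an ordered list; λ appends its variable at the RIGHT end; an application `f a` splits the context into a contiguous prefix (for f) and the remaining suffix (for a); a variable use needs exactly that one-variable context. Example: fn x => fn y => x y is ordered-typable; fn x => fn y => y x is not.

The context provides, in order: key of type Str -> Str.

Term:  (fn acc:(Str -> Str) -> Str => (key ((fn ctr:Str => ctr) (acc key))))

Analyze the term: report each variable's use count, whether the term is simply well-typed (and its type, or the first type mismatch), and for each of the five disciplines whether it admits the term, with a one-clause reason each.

counts: key=2; acc (bound)=1; ctr (bound)=1
use order (left to right): key, ctr, acc, key
typing: well-typed — term : ((Str -> Str) -> Str) -> Str
ordered: ✗ — needs contraction — key ×2
linear: ✗ — needs contraction — key ×2
affine: ✗ — needs contraction — key ×2
relevant: ✓ — none of key, acc, ctr goes unused
unrestricted: ✓ — well-typed at ((Str -> Str) -> Str) -> Str; no restrictions here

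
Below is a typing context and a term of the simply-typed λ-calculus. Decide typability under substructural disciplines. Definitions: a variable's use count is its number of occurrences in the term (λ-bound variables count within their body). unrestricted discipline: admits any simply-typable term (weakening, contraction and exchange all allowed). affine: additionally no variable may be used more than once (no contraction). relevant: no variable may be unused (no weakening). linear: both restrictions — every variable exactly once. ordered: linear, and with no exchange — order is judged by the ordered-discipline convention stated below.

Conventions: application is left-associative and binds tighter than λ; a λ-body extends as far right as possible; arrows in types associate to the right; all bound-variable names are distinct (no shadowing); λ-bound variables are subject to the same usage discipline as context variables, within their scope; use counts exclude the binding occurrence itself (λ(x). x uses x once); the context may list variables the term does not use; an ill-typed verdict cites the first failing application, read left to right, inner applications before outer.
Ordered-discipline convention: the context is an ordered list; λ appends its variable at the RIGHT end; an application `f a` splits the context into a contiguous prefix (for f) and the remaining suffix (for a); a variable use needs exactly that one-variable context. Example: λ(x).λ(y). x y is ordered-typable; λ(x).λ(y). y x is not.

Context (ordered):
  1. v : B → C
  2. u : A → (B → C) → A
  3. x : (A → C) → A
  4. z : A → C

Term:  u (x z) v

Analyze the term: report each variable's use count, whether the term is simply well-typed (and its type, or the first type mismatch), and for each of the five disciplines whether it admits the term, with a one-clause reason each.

variable uses: v: 1; u: 1; x: 1; z: 1
left-to-right use order: u, x, z, v
typing: the term checks, with type A
ordered: ✗ — no ordered split (uses run u, x, z, v)
linear: ✓ — each of v, u, x, z used exactly once
affine: ✓ — at most one use each (v, u, x, z)
relevant: ✓ — none of v, u, x, z goes unused
unrestricted: ✓ — simply typable at A; W, C, E all held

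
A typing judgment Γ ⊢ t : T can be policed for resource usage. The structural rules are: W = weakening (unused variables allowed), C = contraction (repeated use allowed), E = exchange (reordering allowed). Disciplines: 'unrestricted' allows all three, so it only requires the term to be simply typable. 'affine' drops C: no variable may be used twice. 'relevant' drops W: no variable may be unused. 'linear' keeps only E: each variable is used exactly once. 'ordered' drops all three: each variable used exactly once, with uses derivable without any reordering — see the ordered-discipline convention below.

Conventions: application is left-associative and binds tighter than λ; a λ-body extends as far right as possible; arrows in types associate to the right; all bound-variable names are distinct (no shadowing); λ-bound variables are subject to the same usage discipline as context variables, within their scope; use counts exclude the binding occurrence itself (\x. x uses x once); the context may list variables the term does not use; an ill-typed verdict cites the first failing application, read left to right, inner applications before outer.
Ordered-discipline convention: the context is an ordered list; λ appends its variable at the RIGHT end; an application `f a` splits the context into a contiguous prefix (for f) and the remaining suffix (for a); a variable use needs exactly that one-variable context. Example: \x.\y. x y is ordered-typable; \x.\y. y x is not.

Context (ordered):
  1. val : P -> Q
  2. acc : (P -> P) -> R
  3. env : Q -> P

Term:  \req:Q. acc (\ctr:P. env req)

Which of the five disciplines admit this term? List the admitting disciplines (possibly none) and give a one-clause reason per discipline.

accepted by: affine, unrestricted
usage: val: 0, acc: 1, env: 1, req [bound]: 1, ctr [bound]: 0
left-to-right use order: acc, env, req
typing: the term checks, with type Q -> R
ordered: ✗ — needs weakening: val, ctr unused
linear: ✗ — needs weakening: val, ctr unused
affine: ✓ — at most one use each (val, acc, env, req, ctr)
relevant: ✗ — needs weakening: val, ctr unused
unrestricted: ✓ — simply typable at Q -> R; W, C, E all held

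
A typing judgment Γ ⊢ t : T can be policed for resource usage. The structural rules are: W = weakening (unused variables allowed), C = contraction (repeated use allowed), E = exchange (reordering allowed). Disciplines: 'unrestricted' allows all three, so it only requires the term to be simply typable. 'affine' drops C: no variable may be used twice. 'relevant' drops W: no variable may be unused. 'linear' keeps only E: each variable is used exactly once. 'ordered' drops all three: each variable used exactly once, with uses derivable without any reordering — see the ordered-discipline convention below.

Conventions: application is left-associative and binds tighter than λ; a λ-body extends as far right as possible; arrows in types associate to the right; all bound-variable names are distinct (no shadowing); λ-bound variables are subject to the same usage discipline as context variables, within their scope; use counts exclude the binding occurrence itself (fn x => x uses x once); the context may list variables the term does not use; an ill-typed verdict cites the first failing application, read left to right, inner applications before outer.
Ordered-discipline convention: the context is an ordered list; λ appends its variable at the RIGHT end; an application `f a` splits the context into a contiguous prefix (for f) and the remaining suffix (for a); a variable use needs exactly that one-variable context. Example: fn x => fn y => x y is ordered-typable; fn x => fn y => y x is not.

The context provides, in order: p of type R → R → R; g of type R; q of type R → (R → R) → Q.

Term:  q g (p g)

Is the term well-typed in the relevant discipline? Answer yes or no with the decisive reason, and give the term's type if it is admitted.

yes — every one of p, g, q appears; term : Q
usage: p ×1, g ×2, q ×1
order of uses: q, g, p, g
typing: well-typed at Q
summary: ordered ✗, linear ✗, affine ✗, relevant ✓, unrestricted ✓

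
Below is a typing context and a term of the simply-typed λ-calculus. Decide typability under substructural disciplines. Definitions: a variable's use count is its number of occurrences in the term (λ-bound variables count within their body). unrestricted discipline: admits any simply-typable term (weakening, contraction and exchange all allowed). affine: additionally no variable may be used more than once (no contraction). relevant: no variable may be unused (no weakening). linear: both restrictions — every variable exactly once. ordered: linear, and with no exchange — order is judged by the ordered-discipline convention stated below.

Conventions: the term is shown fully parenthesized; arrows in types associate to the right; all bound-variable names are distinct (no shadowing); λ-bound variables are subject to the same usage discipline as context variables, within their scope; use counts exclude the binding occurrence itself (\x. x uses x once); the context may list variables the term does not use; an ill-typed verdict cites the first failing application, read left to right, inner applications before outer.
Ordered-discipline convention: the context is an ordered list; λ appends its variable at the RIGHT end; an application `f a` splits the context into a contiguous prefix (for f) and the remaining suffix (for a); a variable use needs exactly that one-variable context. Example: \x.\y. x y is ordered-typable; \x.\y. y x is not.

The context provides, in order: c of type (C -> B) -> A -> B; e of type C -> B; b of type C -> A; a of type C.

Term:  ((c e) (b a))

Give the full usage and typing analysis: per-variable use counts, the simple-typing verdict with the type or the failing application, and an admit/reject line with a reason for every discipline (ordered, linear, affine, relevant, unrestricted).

usage: c ×1; e ×1; b ×1; a ×1
use order (left to right): c, e, b, a
typing: ✓ — B
ordered ✓ (c, e, b, a: once each, no exchange needed)
linear ✓ (each of c, e, b, a used exactly once)
affine ✓ (at most one use each (c, e, b, a))
relevant ✓ (c, e, b, a: all used, weakening unneeded)
unrestricted ✓ (type-checks (B) and nothing is barred)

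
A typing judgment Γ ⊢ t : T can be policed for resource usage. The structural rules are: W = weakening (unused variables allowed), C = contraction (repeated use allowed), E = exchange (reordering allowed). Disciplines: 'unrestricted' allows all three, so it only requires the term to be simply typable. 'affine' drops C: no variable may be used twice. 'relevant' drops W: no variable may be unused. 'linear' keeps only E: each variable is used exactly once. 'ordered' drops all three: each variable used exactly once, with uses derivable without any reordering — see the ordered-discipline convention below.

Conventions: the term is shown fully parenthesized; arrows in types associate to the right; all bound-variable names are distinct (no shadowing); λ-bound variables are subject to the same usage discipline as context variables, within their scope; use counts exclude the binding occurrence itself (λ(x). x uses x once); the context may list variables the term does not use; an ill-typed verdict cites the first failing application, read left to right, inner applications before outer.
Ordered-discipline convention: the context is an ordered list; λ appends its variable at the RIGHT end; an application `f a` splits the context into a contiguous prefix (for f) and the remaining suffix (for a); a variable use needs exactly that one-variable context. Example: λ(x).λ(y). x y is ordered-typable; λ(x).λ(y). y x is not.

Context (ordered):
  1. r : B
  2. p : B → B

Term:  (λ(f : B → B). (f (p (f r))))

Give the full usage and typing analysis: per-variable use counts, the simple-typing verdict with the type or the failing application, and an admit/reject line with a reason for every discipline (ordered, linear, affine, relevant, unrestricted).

use counts: r=1; p=1; f [bound]=2
use order (left to right): f, p, f, r
typing: the term checks, with type (B → B) → B
ordered: ✗ — needs contraction — f ×2
linear: ✗ — needs contraction — f ×2
affine: ✗ — needs contraction — f ×2
relevant: ✓ — none of r, p, f goes unused
unrestricted: ✓ — simply typable at (B → B) → B; W, C, E all held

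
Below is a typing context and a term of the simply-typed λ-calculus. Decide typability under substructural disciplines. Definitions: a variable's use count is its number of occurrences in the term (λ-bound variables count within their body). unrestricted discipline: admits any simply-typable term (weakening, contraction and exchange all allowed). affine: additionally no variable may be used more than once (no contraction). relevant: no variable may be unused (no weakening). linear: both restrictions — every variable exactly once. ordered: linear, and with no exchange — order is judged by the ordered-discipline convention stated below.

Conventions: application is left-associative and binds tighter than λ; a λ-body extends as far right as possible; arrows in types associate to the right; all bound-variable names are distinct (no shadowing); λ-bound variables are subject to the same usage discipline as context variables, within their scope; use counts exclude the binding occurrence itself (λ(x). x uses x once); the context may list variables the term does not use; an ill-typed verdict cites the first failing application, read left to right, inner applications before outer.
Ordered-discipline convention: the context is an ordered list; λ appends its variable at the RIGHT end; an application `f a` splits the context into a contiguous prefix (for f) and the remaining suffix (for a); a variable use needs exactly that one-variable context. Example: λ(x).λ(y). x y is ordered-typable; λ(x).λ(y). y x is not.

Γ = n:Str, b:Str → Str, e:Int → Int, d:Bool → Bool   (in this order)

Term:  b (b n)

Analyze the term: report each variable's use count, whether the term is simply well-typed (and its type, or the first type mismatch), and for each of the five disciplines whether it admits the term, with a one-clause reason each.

counts: n ×1; b ×2; e ×0; d ×0
use order (left to right): b, b, n
typing: well-typed at Str
ordered: ✗, uses contraction: b ×2; unused: e, d — weakening required
linear: ✗, uses contraction: b ×2; unused: e, d — weakening required
affine: ✗, uses contraction: b ×2
relevant: ✗, unused: e, d — weakening required
unrestricted: ✓, simply typable at Str; W, C, E all held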